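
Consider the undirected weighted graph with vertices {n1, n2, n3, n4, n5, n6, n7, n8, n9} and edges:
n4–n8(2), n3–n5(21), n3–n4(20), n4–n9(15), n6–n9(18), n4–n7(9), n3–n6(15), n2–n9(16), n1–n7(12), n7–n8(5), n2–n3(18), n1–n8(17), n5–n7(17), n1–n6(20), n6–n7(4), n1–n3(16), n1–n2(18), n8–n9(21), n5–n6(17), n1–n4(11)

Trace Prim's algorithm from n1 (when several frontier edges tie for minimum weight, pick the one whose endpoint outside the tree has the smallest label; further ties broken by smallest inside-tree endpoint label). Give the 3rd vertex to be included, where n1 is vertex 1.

n8

Prim's algorithm from n1:
Step 1: cheapest edge leaving the tree is n1–n4 (11); add n4.
Step 2: cheapest edge leaving the tree is n4–n8 (2); add n8.
Step 3: cheapest edge leaving the tree is n7–n8 (5); add n7.
Step 4: cheapest edge leaving the tree is n6–n7 (4); add n6.
Step 5: cheapest edge leaving the tree is n3–n6 (15); add n3.
Step 6: cheapest edge leaving the tree is n4–n9 (15); add n9.
Step 7: cheapest edge leaving the tree is n2–n9 (16); add n2.
Step 8: cheapest edge leaving the tree is n5–n6 (17); add n5.
Vertex order: n1, n4, n8, n7, n6, n3, n9, n2, n5. The 3rd vertex is n8.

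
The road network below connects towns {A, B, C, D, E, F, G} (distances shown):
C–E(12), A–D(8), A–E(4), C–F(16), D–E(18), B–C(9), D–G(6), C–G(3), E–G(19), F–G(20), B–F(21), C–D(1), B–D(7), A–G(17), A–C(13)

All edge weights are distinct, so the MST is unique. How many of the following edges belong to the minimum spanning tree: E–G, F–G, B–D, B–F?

Sort edges by weight, then run Kruskal:
C–D (1): add — endpoints in different components.
C–G (3): add — endpoints in different components.
A–E (4): add — endpoints in different components.
D–G (6): skip — D and G already connected.
B–D (7): add — endpoints in different components.
A–D (8): add — endpoints in different components.
B–C (9): skip — B and C already connected.
C–E (12): skip — C and E already connected.
A–C (13): skip — A and C already connected.
C–F (16): add — endpoints in different components.
MST edge set: {C–D, C–G, A–E, B–D, A–D, C–F}.
Of the listed edges, {B–D} are in the MST → 1.

1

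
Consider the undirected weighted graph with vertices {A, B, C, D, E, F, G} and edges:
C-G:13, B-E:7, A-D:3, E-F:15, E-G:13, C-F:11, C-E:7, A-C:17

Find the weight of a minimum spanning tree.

Grow the tree from G using Prim:
Step 1: frontier [C-G 13, E-G 13] → take C-G (13); add C.
Step 2: frontier [C-E 7, C-F 11, A-C 17, E-G 13] → take C-E (7); add E.
Step 3: frontier [C-F 11, A-C 17, B-E 7, E-F 15] → take B-E (7); add B.
Step 4: frontier [C-F 11, A-C 17, E-F 15] → take C-F (11); add F.
Step 5: frontier [A-C 17] → take A-C (17); add A.
Step 6: frontier [A-D 3] → take A-D (3); add D.
MST edges: C-G, C-E, B-E, C-F, A-C, A-D; total weight 13+7+7+11+17+3 = 58.

58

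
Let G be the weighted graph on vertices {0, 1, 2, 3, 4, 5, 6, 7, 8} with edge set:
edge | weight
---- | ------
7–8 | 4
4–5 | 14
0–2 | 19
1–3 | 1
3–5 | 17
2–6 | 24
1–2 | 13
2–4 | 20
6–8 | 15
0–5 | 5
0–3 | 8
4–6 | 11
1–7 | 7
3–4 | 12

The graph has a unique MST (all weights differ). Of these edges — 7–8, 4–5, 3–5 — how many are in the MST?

1

Kruskal: consider edges lightest-first.
1–3 (1): add — endpoints in different components.
7–8 (4): add — endpoints in different components.
0–5 (5): add — endpoints in different components.
1–7 (7): add — endpoints in different components.
0–3 (8): add — endpoints in different components.
4–6 (11): add — endpoints in different components.
3–4 (12): add — endpoints in different components.
1–2 (13): add — endpoints in different components.
MST edge set: {1–3, 7–8, 0–5, 1–7, 0–3, 4–6, 3–4, 1–2}.
Of the listed edges, {7–8} are in the MST → 1.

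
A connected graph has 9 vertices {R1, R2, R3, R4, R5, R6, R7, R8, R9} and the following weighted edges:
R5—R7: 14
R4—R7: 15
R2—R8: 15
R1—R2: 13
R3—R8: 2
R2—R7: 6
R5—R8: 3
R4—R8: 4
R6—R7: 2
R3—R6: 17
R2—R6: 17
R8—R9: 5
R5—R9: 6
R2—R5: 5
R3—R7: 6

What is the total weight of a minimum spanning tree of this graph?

40

Kruskal's algorithm — process edges by increasing weight (ties by edge label):
R3—R8 (2): add — endpoints in different components.
R6—R7 (2): add — endpoints in different components.
R5—R8 (3): add — endpoints in different components.
R4—R8 (4): add — endpoints in different components.
R2—R5 (5): add — endpoints in different components.
R8—R9 (5): add — endpoints in different components.
R2—R7 (6): add — endpoints in different components.
R3—R7 (6): skip — R3 and R7 already connected.
R5—R9 (6): skip — R5 and R9 already connected.
R1—R2 (13): add — endpoints in different components.
MST edges: R3—R8, R6—R7, R5—R8, R4—R8, R2—R5, R8—R9, R2—R7, R1—R2; total weight 2+2+3+4+5+5+6+13 = 40.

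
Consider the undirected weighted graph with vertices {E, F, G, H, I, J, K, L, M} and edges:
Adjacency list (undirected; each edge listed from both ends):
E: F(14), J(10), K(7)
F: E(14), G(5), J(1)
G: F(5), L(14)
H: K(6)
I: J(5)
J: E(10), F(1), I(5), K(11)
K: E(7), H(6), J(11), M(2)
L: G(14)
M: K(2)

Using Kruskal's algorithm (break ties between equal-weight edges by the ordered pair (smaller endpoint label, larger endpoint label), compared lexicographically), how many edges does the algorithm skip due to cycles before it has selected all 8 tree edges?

Kruskal's algorithm — process edges by increasing weight (ties by edge label):
F-J (1): add — endpoints in different components.
K-M (2): add — endpoints in different components.
F-G (5): add — endpoints in different components.
I-J (5): add — endpoints in different components.
H-K (6): add — endpoints in different components.
E-K (7): add — endpoints in different components.
E-J (10): add — endpoints in different components.
J-K (11): skip — J and K already connected.
E-F (14): skip — E and F already connected.
G-L (14): add — endpoints in different components.
Edges rejected before the tree was complete: 2.

2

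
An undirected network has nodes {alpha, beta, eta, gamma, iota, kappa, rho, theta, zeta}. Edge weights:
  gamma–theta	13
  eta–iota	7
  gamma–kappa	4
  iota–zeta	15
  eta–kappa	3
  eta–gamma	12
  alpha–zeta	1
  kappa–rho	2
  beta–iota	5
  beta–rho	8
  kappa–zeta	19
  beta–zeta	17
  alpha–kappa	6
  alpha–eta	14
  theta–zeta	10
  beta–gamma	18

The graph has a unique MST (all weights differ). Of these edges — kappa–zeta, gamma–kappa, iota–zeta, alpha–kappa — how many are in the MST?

Kruskal: consider edges lightest-first.
alpha–zeta (1): add — endpoints in different components.
kappa–rho (2): add — endpoints in different components.
eta–kappa (3): add — endpoints in different components.
gamma–kappa (4): add — endpoints in different components.
beta–iota (5): add — endpoints in different components.
alpha–kappa (6): add — endpoints in different components.
eta–iota (7): add — endpoints in different components.
beta–rho (8): skip — rho and beta already connected.
theta–zeta (10): add — endpoints in different components.
MST edge set: {alpha–zeta, kappa–rho, eta–kappa, gamma–kappa, beta–iota, alpha–kappa, eta–iota, theta–zeta}.
Of the listed edges, {gamma–kappa, alpha–kappa} are in the MST → 2.

2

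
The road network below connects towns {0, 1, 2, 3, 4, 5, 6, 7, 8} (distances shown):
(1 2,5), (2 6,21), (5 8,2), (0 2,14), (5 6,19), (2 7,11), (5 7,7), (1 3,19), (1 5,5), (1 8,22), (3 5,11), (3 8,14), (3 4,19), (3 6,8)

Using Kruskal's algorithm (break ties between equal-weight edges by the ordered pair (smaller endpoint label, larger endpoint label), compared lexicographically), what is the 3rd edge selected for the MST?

Kruskal: consider edges lightest-first.
5 8 (2): add — endpoints in different components.
1 2 (5): add — endpoints in different components.
1 5 (5): add — endpoints in different components.
5 7 (7): add — endpoints in different components.
3 6 (8): add — endpoints in different components.
2 7 (11): skip — 2 and 7 already connected.
3 5 (11): add — endpoints in different components.
0 2 (14): add — endpoints in different components.
3 8 (14): skip — 3 and 8 already connected.
1 3 (19): skip — 1 and 3 already connected.
3 4 (19): add — endpoints in different components.
The 3rd edge added is 1 5.

1-5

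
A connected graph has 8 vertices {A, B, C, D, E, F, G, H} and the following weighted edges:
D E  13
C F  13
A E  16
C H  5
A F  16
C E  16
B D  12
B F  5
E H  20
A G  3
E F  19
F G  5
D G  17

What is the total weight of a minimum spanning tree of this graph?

Grow the tree from H using Prim:
Step 1: cheapest edge leaving the tree is C H (5); add C.
Step 2: cheapest edge leaving the tree is C F (13); add F.
Step 3: cheapest edge leaving the tree is B F (5); add B.
Step 4: cheapest edge leaving the tree is F G (5); add G.
Step 5: cheapest edge leaving the tree is A G (3); add A.
Step 6: cheapest edge leaving the tree is B D (12); add D.
Step 7: cheapest edge leaving the tree is D E (13); add E.
MST edges: C H, C F, B F, F G, A G, B D, D E; total weight 5+13+5+5+3+12+13 = 56.

56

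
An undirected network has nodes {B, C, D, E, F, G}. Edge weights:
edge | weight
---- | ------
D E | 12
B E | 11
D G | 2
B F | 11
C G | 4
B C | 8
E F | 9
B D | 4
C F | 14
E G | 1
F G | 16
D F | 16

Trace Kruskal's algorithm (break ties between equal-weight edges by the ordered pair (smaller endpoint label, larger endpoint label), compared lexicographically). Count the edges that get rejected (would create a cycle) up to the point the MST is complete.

Kruskal: consider edges lightest-first.
E G (1): add. Components now {B} {C} {D} {E,G} {F}
D G (2): add. Components now {B} {C} {D,E,G} {F}
B D (4): add. Components now {B,D,E,G} {C} {F}
C G (4): add. Components now {B,C,D,E,G} {F}
B C (8): skip — B and C already connected.
E F (9): add. Components now {B,C,D,E,F,G}
Edges rejected before the tree was complete: 1.

1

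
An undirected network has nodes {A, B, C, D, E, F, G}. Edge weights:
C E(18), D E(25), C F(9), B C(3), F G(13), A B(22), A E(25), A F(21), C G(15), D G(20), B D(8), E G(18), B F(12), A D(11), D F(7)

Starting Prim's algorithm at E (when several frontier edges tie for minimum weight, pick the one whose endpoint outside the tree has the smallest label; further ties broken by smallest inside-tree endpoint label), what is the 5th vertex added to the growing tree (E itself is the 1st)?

F

Prim, starting at E.
Step 1: cheapest edge leaving the tree is C E (18); add C.
Step 2: cheapest edge leaving the tree is B C (3); add B.
Step 3: cheapest edge leaving the tree is B D (8); add D.
Step 4: cheapest edge leaving the tree is D F (7); add F.
Step 5: cheapest edge leaving the tree is A D (11); add A.
Step 6: cheapest edge leaving the tree is F G (13); add G.
Vertex order: E, C, B, D, F, A, G. The 5th vertex is F.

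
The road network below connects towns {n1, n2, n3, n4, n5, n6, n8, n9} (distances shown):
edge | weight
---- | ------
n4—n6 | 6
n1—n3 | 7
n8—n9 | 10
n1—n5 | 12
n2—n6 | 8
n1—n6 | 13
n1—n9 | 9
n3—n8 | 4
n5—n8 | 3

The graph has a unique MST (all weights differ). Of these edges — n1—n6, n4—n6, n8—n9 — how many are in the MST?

2

Sort edges by weight, then run Kruskal:
n5—n8 (3): add — endpoints in different components.
n3—n8 (4): add — endpoints in different components.
n4—n6 (6): add — endpoints in different components.
n1—n3 (7): add — endpoints in different components.
n2—n6 (8): add — endpoints in different components.
n1—n9 (9): add — endpoints in different components.
n8—n9 (10): skip — n9 and n8 already connected.
n1—n5 (12): skip — n1 and n5 already connected.
n1—n6 (13): add — endpoints in different components.
MST edge set: {n5—n8, n3—n8, n4—n6, n1—n3, n2—n6, n1—n9, n1—n6}.
Of the listed edges, {n1—n6, n4—n6} are in the MST → 2.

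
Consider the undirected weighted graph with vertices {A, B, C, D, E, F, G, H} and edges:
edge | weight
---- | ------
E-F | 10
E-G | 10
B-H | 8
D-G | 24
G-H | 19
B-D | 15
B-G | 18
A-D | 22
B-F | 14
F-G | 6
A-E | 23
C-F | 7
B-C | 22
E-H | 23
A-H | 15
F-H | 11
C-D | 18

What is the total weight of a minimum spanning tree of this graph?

Prim, starting at E.
Step 1: cheapest edge leaving the tree is E-F (10); add F.
Step 2: cheapest edge leaving the tree is F-G (6); add G.
Step 3: cheapest edge leaving the tree is C-F (7); add C.
Step 4: cheapest edge leaving the tree is F-H (11); add H.
Step 5: cheapest edge leaving the tree is B-H (8); add B.
Step 6: cheapest edge leaving the tree is A-H (15); add A.
Step 7: cheapest edge leaving the tree is B-D (15); add D.
MST edges: E-F, F-G, C-F, F-H, B-H, A-H, B-D; total weight 10+6+7+11+8+15+15 = 72.

72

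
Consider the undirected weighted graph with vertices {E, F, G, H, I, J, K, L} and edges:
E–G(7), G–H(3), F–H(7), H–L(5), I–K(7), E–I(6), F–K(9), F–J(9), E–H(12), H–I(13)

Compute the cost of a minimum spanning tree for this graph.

44

Prim's algorithm from K:
Step 1: frontier [I–K 7, F–K 9] → take I–K (7); add I.
Step 2: frontier [E–I 6, H–I 13, F–K 9] → take E–I (6); add E.
Step 3: frontier [E–G 7, E–H 12, H–I 13, F–K 9] → take E–G (7); add G.
Step 4: frontier [E–H 12, G–H 3, H–I 13, F–K 9] → take G–H (3); add H.
Step 5: frontier [H–L 5, F–H 7, F–K 9] → take H–L (5); add L.
Step 6: frontier [F–H 7, F–K 9] → take F–H (7); add F.
Step 7: frontier [F–J 9] → take F–J (9); add J.
MST edges: I–K, E–I, E–G, G–H, H–L, F–H, F–J; total weight 7+6+7+3+5+7+9 = 44.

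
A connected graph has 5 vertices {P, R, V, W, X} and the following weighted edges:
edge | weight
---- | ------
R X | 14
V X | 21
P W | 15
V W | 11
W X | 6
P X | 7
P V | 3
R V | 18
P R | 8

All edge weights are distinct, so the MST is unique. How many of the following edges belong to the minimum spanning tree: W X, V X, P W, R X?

Kruskal: consider edges lightest-first.
P V (3): add. Components now {X} {R} {P,V} {W}
W X (6): add. Components now {W,X} {R} {P,V}
P X (7): add. Components now {P,V,W,X} {R}
P R (8): add. Components now {P,R,V,W,X}
MST edge set: {P V, W X, P X, P R}.
Of the listed edges, {W X} are in the MST → 1.

1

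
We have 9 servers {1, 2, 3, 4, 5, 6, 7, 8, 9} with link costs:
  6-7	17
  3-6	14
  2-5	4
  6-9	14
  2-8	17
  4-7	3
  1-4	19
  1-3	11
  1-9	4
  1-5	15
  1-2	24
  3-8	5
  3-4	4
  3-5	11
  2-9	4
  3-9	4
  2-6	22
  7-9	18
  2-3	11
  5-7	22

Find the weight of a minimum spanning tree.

42

Kruskal: consider edges lightest-first.
4-7 (3): add — endpoints in different components.
1-9 (4): add — endpoints in different components.
2-5 (4): add — endpoints in different components.
2-9 (4): add — endpoints in different components.
3-4 (4): add — endpoints in different components.
3-9 (4): add — endpoints in different components.
3-8 (5): add — endpoints in different components.
1-3 (11): skip — 1 and 3 already connected.
2-3 (11): skip — 2 and 3 already connected.
3-5 (11): skip — 3 and 5 already connected.
3-6 (14): add — endpoints in different components.
MST edges: 4-7, 1-9, 2-5, 2-9, 3-4, 3-9, 3-8, 3-6; total weight 3+4+4+4+4+4+5+14 = 42.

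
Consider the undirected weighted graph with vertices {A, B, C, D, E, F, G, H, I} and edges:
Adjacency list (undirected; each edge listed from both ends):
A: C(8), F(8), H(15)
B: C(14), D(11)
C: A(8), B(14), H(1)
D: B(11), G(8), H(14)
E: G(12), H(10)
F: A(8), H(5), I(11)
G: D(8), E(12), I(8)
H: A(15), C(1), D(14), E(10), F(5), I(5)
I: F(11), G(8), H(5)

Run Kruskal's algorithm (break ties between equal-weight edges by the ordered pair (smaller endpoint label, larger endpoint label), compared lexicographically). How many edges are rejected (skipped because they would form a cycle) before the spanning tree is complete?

1

Sort edges by weight, then run Kruskal:
C-H (1): add — endpoints in different components.
F-H (5): add — endpoints in different components.
H-I (5): add — endpoints in different components.
A-C (8): add — endpoints in different components.
A-F (8): skip — A and F already connected.
D-G (8): add — endpoints in different components.
G-I (8): add — endpoints in different components.
E-H (10): add — endpoints in different components.
B-D (11): add — endpoints in different components.
Edges rejected before the tree was complete: 1.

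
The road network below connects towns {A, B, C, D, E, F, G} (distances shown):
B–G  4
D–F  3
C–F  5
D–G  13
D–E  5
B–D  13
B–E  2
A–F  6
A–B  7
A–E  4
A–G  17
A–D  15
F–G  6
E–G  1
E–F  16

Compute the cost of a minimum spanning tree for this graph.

Kruskal's algorithm — process edges by increasing weight (ties by edge label):
E–G (1): add. Components now {A} {B} {C} {D} {E,G} {F}
B–E (2): add. Components now {A} {B,E,G} {C} {D} {F}
D–F (3): add. Components now {A} {B,E,G} {C} {D,F}
A–E (4): add. Components now {A,B,E,G} {C} {D,F}
B–G (4): skip — B and G already connected.
C–F (5): add. Components now {A,B,E,G} {C,D,F}
D–E (5): add. Components now {A,B,C,D,E,F,G}
MST edges: E–G, B–E, D–F, A–E, C–F, D–E; total weight 1+2+3+4+5+5 = 20.

20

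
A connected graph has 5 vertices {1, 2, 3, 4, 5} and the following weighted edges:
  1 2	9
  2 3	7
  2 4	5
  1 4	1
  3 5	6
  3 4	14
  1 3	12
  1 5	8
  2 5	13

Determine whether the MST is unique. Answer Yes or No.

Yes

Kruskal: consider edges lightest-first.
1 4 (1): add. Components now {1,4} {2} {3} {5}
2 4 (5): add. Components now {1,2,4} {3} {5}
3 5 (6): add. Components now {1,2,4} {3,5}
2 3 (7): add. Components now {1,2,3,4,5}
Every non-tree edge has weight strictly greater than the heaviest edge on the tree path between its endpoints, so the MST is unique.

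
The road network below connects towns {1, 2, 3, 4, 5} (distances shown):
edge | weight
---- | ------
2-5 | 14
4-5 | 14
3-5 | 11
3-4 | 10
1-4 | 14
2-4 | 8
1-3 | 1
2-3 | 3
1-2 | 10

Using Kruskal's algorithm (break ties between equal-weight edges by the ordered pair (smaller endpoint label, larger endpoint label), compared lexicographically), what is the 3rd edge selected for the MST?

2-4

Kruskal's algorithm — process edges by increasing weight (ties by edge label):
1-3 (1): add. Components now {1,3} {2} {4} {5}
2-3 (3): add. Components now {1,2,3} {4} {5}
2-4 (8): add. Components now {1,2,3,4} {5}
1-2 (10): skip — 1 and 2 already connected.
3-4 (10): skip — 3 and 4 already connected.
3-5 (11): add. Components now {1,2,3,4,5}
The 3rd edge added is 2-4.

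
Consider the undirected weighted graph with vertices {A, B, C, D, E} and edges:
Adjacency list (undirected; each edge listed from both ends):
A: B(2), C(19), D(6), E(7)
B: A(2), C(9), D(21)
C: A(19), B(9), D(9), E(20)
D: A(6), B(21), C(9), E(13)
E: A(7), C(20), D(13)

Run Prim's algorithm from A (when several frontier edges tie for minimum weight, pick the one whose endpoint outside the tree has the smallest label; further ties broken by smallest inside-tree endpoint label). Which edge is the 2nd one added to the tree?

A-D

Prim's algorithm from A:
Step 1: frontier [A–B 2, A–D 6, A–E 7, A–C 19] → take A–B (2); add B.
Step 2: frontier [A–D 6, A–E 7, A–C 19, B–C 9, B–D 21] → take A–D (6); add D.
Step 3: frontier [A–E 7, A–C 19, B–C 9, C–D 9, D–E 13] → take A–E (7); add E.
Step 4: frontier [A–C 19, B–C 9, C–D 9, C–E 20] → take B–C (9); add C.
The 2nd edge added is A–D.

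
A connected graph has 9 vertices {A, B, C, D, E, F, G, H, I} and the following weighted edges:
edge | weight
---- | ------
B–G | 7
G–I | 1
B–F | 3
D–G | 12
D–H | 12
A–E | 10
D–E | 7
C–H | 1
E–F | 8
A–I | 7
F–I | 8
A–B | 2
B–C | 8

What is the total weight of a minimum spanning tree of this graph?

37

Prim's algorithm from D:
Step 1: frontier [D–E 7, D–G 12, D–H 12] → take D–E (7); add E.
Step 2: frontier [D–G 12, D–H 12, E–F 8, A–E 10] → take E–F (8); add F.
Step 3: frontier [D–G 12, D–H 12, A–E 10, B–F 3, F–I 8] → take B–F (3); add B.
Step 4: frontier [A–B 2, B–G 7, B–C 8, D–G 12, D–H 12, A–E 10, F–I 8] → take A–B (2); add A.
Step 5: frontier [A–I 7, B–G 7, B–C 8, D–G 12, D–H 12, F–I 8] → take B–G (7); add G.
Step 6: frontier [A–I 7, B–C 8, D–H 12, F–I 8, G–I 1] → take G–I (1); add I.
Step 7: frontier [B–C 8, D–H 12] → take B–C (8); add C.
Step 8: frontier [C–H 1, D–H 12] → take C–H (1); add H.
MST edges: D–E, E–F, B–F, A–B, B–G, G–I, B–C, C–H; total weight 7+8+3+2+7+1+8+1 = 37.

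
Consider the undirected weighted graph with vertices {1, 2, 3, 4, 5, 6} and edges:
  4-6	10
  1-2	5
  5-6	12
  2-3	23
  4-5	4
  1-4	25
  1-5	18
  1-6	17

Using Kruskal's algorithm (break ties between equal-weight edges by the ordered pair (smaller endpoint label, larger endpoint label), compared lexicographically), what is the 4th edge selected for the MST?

Sort edges by weight, then run Kruskal:
4-5 (4): add — endpoints in different components.
1-2 (5): add — endpoints in different components.
4-6 (10): add — endpoints in different components.
5-6 (12): skip — 5 and 6 already connected.
1-6 (17): add — endpoints in different components.
1-5 (18): skip — 1 and 5 already connected.
2-3 (23): add — endpoints in different components.
The 4th edge added is 1-6.

1-6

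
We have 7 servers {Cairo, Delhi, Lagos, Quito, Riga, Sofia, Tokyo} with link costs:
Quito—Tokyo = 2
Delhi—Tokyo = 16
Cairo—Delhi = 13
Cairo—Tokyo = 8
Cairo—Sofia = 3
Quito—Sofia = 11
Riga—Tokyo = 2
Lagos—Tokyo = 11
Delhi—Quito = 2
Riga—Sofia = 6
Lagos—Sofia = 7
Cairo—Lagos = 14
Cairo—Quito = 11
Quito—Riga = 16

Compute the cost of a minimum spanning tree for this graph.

22

Sort edges by weight, then run Kruskal:
Delhi—Quito (2): add — endpoints in different components.
Quito—Tokyo (2): add — endpoints in different components.
Riga—Tokyo (2): add — endpoints in different components.
Cairo—Sofia (3): add — endpoints in different components.
Riga—Sofia (6): add — endpoints in different components.
Lagos—Sofia (7): add — endpoints in different components.
MST edges: Delhi—Quito, Quito—Tokyo, Riga—Tokyo, Cairo—Sofia, Riga—Sofia, Lagos—Sofia; total weight 2+2+2+3+6+7 = 22.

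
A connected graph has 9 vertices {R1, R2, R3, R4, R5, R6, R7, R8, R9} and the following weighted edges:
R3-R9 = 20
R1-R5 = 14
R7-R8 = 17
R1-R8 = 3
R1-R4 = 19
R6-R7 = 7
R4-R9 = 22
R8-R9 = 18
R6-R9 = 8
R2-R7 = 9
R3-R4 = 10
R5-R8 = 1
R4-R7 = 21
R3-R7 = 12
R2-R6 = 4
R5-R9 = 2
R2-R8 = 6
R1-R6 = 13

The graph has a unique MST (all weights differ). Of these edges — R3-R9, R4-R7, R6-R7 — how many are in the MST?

1

Kruskal: consider edges lightest-first.
R5-R8 (1): add — endpoints in different components.
R5-R9 (2): add — endpoints in different components.
R1-R8 (3): add — endpoints in different components.
R2-R6 (4): add — endpoints in different components.
R2-R8 (6): add — endpoints in different components.
R6-R7 (7): add — endpoints in different components.
R6-R9 (8): skip — R6 and R9 already connected.
R2-R7 (9): skip — R2 and R7 already connected.
R3-R4 (10): add — endpoints in different components.
R3-R7 (12): add — endpoints in different components.
MST edge set: {R5-R8, R5-R9, R1-R8, R2-R6, R2-R8, R6-R7, R3-R4, R3-R7}.
Of the listed edges, {R6-R7} are in the MST → 1.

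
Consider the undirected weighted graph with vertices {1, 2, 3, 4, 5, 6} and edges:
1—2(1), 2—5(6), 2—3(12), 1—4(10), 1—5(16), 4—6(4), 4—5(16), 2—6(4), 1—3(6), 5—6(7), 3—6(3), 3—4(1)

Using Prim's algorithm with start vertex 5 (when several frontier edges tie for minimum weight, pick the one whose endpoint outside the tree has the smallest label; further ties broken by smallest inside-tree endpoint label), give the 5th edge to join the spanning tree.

Grow the tree from 5 using Prim:
Step 1: frontier [2—5 6, 5—6 7, 1—5 16, 4—5 16] → take 2—5 (6); add 2.
Step 2: frontier [1—2 1, 2—6 4, 2—3 12, 5—6 7, 1—5 16, 4—5 16] → take 1—2 (1); add 1.
Step 3: frontier [1—3 6, 1—4 10, 2—6 4, 2—3 12, 5—6 7, 4—5 16] → take 2—6 (4); add 6.
Step 4: frontier [1—3 6, 1—4 10, 2—3 12, 4—5 16, 3—6 3, 4—6 4] → take 3—6 (3); add 3.
Step 5: frontier [1—4 10, 3—4 1, 4—5 16, 4—6 4] → take 3—4 (1); add 4.
The 5th edge added is 3—4.

3-4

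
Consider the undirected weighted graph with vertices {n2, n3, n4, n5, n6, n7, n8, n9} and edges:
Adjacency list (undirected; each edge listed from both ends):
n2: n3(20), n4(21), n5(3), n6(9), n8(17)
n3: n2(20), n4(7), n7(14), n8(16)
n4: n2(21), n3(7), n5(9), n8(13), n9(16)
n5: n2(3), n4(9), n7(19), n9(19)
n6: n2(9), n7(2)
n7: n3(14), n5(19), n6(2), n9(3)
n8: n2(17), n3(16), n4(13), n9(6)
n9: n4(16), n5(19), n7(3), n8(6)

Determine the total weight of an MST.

39

Prim's algorithm from n5:
Step 1: cheapest edge leaving the tree is n2-n5 (3); add n2.
Step 2: cheapest edge leaving the tree is n4-n5 (9); add n4.
Step 3: cheapest edge leaving the tree is n3-n4 (7); add n3.
Step 4: cheapest edge leaving the tree is n2-n6 (9); add n6.
Step 5: cheapest edge leaving the tree is n6-n7 (2); add n7.
Step 6: cheapest edge leaving the tree is n7-n9 (3); add n9.
Step 7: cheapest edge leaving the tree is n8-n9 (6); add n8.
MST edges: n2-n5, n4-n5, n3-n4, n2-n6, n6-n7, n7-n9, n8-n9; total weight 3+9+7+9+2+3+6 = 39.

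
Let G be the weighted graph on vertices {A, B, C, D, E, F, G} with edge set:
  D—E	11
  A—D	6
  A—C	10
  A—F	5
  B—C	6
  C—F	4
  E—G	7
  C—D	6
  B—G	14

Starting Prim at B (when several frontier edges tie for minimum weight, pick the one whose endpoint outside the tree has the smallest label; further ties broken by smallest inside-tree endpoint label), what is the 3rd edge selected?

Prim's algorithm from B:
Step 1: frontier [B—C 6, B—G 14] → take B—C (6); add C.
Step 2: frontier [B—G 14, C—F 4, C—D 6, A—C 10] → take C—F (4); add F.
Step 3: frontier [B—G 14, C—D 6, A—C 10, A—F 5] → take A—F (5); add A.
Step 4: frontier [A—D 6, B—G 14, C—D 6] → take A—D (6); add D.
Step 5: frontier [B—G 14, D—E 11] → take D—E (11); add E.
Step 6: frontier [B—G 14, E—G 7] → take E—G (7); add G.
The 3rd edge added is A—F.

A-F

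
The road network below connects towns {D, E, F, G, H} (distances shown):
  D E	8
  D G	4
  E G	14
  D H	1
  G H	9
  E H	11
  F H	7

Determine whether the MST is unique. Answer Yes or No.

Yes

Sort edges by weight, then run Kruskal:
D H (1): add. Components now {D,H} {E} {F} {G}
D G (4): add. Components now {D,G,H} {E} {F}
F H (7): add. Components now {D,F,G,H} {E}
D E (8): add. Components now {D,E,F,G,H}
Every non-tree edge has weight strictly greater than the heaviest edge on the tree path between its endpoints, so the MST is unique.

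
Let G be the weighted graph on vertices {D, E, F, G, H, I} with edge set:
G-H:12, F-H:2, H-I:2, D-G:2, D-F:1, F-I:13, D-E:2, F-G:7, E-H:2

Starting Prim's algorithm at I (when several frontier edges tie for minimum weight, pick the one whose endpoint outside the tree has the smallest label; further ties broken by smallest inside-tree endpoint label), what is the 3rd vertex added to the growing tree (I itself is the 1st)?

Grow the tree from I using Prim:
Step 1: cheapest edge leaving the tree is H-I (2); add H.
Step 2: cheapest edge leaving the tree is E-H (2); add E.
Step 3: cheapest edge leaving the tree is D-E (2); add D.
Step 4: cheapest edge leaving the tree is D-F (1); add F.
Step 5: cheapest edge leaving the tree is D-G (2); add G.
Vertex order: I, H, E, D, F, G. The 3rd vertex is E.

E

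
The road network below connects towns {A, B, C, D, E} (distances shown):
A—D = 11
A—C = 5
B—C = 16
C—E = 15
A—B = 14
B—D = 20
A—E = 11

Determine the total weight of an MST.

Kruskal: consider edges lightest-first.
A—C (5): add — endpoints in different components.
A—D (11): add — endpoints in different components.
A—E (11): add — endpoints in different components.
A—B (14): add — endpoints in different components.
MST edges: A—C, A—D, A—E, A—B; total weight 5+11+11+14 = 41.

41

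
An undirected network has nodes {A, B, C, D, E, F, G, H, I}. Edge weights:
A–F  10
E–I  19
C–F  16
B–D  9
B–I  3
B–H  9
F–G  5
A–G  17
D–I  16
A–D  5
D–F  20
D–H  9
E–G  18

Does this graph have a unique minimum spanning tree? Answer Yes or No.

Kruskal's algorithm — process edges by increasing weight (ties by edge label):
B–I (3): add — endpoints in different components.
A–D (5): add — endpoints in different components.
F–G (5): add — endpoints in different components.
B–D (9): add — endpoints in different components.
B–H (9): add — endpoints in different components.
D–H (9): skip — D and H already connected.
A–F (10): add — endpoints in different components.
C–F (16): add — endpoints in different components.
D–I (16): skip — D and I already connected.
A–G (17): skip — A and G already connected.
E–G (18): add — endpoints in different components.
Non-tree edge D–H has weight 9, equal to the heaviest edge on its tree cycle — swapping gives another MST of the same weight. Not unique.

No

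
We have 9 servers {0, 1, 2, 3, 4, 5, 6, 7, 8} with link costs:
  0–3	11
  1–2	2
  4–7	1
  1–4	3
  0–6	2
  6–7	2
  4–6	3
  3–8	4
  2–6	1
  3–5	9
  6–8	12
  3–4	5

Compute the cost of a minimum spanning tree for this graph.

Kruskal: consider edges lightest-first.
2–6 (1): add — endpoints in different components.
4–7 (1): add — endpoints in different components.
0–6 (2): add — endpoints in different components.
1–2 (2): add — endpoints in different components.
6–7 (2): add — endpoints in different components.
1–4 (3): skip — 1 and 4 already connected.
4–6 (3): skip — 4 and 6 already connected.
3–8 (4): add — endpoints in different components.
3–4 (5): add — endpoints in different components.
3–5 (9): add — endpoints in different components.
MST edges: 2–6, 4–7, 0–6, 1–2, 6–7, 3–8, 3–4, 3–5; total weight 1+1+2+2+2+4+5+9 = 26.

26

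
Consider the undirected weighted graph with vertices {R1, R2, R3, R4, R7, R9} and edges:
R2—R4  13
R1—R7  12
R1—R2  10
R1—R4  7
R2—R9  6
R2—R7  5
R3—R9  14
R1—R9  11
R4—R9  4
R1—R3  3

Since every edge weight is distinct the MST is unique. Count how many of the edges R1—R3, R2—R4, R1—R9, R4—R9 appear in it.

2

Kruskal's algorithm — process edges by increasing weight (ties by edge label):
R1—R3 (3): add — endpoints in different components.
R4—R9 (4): add — endpoints in different components.
R2—R7 (5): add — endpoints in different components.
R2—R9 (6): add — endpoints in different components.
R1—R4 (7): add — endpoints in different components.
MST edge set: {R1—R3, R4—R9, R2—R7, R2—R9, R1—R4}.
Of the listed edges, {R1—R3, R4—R9} are in the MST → 2.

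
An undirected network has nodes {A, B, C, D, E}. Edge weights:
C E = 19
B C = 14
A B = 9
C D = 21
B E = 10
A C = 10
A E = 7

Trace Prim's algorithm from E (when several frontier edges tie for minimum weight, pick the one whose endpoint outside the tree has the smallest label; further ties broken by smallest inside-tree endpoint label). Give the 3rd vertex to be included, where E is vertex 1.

B

Prim, starting at E.
Step 1: cheapest edge leaving the tree is A E (7); add A.
Step 2: cheapest edge leaving the tree is A B (9); add B.
Step 3: cheapest edge leaving the tree is A C (10); add C.
Step 4: cheapest edge leaving the tree is C D (21); add D.
Vertex order: E, A, B, C, D. The 3rd vertex is B.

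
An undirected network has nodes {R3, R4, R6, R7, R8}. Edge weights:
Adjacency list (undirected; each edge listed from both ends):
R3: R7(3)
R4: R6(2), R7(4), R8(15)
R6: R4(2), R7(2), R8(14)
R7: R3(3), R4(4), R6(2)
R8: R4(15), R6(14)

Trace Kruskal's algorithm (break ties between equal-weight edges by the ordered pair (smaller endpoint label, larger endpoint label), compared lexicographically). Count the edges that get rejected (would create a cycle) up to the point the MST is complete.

1

Sort edges by weight, then run Kruskal:
R4-R6 (2): add — endpoints in different components.
R6-R7 (2): add — endpoints in different components.
R3-R7 (3): add — endpoints in different components.
R4-R7 (4): skip — R4 and R7 already connected.
R6-R8 (14): add — endpoints in different components.
Edges rejected before the tree was complete: 1.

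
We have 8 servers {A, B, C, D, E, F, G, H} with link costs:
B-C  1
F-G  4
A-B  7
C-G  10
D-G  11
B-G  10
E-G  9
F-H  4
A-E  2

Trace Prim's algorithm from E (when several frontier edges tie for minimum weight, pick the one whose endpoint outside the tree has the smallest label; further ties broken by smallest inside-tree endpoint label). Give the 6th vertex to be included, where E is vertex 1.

F

Prim's algorithm from E:
Step 1: cheapest edge leaving the tree is A-E (2); add A.
Step 2: cheapest edge leaving the tree is A-B (7); add B.
Step 3: cheapest edge leaving the tree is B-C (1); add C.
Step 4: cheapest edge leaving the tree is E-G (9); add G.
Step 5: cheapest edge leaving the tree is F-G (4); add F.
Step 6: cheapest edge leaving the tree is F-H (4); add H.
Step 7: cheapest edge leaving the tree is D-G (11); add D.
Vertex order: E, A, B, C, G, F, H, D. The 6th vertex is F.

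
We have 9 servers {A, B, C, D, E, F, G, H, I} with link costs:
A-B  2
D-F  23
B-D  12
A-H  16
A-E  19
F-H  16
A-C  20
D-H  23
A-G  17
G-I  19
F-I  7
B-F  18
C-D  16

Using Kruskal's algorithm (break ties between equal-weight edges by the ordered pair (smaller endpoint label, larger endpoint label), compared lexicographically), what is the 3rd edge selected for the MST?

Kruskal: consider edges lightest-first.
A-B (2): add — endpoints in different components.
F-I (7): add — endpoints in different components.
B-D (12): add — endpoints in different components.
A-H (16): add — endpoints in different components.
C-D (16): add — endpoints in different components.
F-H (16): add — endpoints in different components.
A-G (17): add — endpoints in different components.
B-F (18): skip — B and F already connected.
A-E (19): add — endpoints in different components.
The 3rd edge added is B-D.

B-D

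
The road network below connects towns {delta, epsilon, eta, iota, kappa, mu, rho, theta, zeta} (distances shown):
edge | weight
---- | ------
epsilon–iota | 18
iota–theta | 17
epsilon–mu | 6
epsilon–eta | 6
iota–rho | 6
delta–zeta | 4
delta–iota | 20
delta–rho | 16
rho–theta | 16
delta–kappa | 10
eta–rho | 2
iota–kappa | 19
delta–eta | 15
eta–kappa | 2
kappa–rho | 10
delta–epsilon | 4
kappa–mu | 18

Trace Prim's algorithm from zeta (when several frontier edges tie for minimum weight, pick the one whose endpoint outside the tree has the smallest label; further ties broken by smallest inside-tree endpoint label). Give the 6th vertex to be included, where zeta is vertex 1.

Prim, starting at zeta.
Step 1: cheapest edge leaving the tree is delta–zeta (4); add delta.
Step 2: cheapest edge leaving the tree is delta–epsilon (4); add epsilon.
Step 3: cheapest edge leaving the tree is epsilon–eta (6); add eta.
Step 4: cheapest edge leaving the tree is eta–kappa (2); add kappa.
Step 5: cheapest edge leaving the tree is eta–rho (2); add rho.
Step 6: cheapest edge leaving the tree is iota–rho (6); add iota.
Step 7: cheapest edge leaving the tree is epsilon–mu (6); add mu.
Step 8: cheapest edge leaving the tree is rho–theta (16); add theta.
Vertex order: zeta, delta, epsilon, eta, kappa, rho, iota, mu, theta. The 6th vertex is rho.

rho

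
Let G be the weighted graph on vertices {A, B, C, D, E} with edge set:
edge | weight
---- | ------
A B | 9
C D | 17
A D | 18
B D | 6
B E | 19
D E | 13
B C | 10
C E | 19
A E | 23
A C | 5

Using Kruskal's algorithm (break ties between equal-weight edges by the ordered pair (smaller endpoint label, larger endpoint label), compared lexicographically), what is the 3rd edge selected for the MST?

A-B

Sort edges by weight, then run Kruskal:
A C (5): add. Components now {A,C} {B} {D} {E}
B D (6): add. Components now {A,C} {B,D} {E}
A B (9): add. Components now {A,B,C,D} {E}
B C (10): skip — B and C already connected.
D E (13): add. Components now {A,B,C,D,E}
The 3rd edge added is A B.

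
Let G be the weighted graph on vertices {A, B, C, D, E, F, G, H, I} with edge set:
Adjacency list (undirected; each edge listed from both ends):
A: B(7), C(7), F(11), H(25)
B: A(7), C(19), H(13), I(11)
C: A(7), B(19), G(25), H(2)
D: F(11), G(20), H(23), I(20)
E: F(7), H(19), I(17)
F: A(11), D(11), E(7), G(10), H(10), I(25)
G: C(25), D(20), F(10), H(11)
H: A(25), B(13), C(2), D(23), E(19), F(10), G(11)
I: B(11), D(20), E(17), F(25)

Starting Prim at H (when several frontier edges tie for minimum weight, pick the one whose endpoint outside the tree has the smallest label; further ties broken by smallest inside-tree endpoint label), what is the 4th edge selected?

Prim, starting at H.
Step 1: cheapest edge leaving the tree is C—H (2); add C.
Step 2: cheapest edge leaving the tree is A—C (7); add A.
Step 3: cheapest edge leaving the tree is A—B (7); add B.
Step 4: cheapest edge leaving the tree is F—H (10); add F.
Step 5: cheapest edge leaving the tree is E—F (7); add E.
Step 6: cheapest edge leaving the tree is F—G (10); add G.
Step 7: cheapest edge leaving the tree is D—F (11); add D.
Step 8: cheapest edge leaving the tree is B—I (11); add I.
The 4th edge added is F—H.

F-H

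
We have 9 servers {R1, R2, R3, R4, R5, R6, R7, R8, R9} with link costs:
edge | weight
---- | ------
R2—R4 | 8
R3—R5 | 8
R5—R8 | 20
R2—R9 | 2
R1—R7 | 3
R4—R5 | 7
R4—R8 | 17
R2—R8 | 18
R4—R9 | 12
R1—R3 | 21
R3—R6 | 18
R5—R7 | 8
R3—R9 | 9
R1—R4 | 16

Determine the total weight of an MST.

Grow the tree from R5 using Prim:
Step 1: frontier [R4—R5 7, R3—R5 8, R5—R7 8, R5—R8 20] → take R4—R5 (7); add R4.
Step 2: frontier [R2—R4 8, R4—R9 12, R1—R4 16, R4—R8 17, R3—R5 8, R5—R7 8, R5—R8 20] → take R2—R4 (8); add R2.
Step 3: frontier [R2—R9 2, R2—R8 18, R4—R9 12, R1—R4 16, R4—R8 17, R3—R5 8, R5—R7 8, R5—R8 20] → take R2—R9 (2); add R9.
Step 4: frontier [R2—R8 18, R1—R4 16, R4—R8 17, R3—R5 8, R5—R7 8, R5—R8 20, R3—R9 9] → take R3—R5 (8); add R3.
Step 5: frontier [R2—R8 18, R3—R6 18, R1—R3 21, R1—R4 16, R4—R8 17, R5—R7 8, R5—R8 20] → take R5—R7 (8); add R7.
Step 6: frontier [R2—R8 18, R3—R6 18, R1—R3 21, R1—R4 16, R4—R8 17, R5—R8 20, R1—R7 3] → take R1—R7 (3); add R1.
Step 7: frontier [R2—R8 18, R3—R6 18, R4—R8 17, R5—R8 20] → take R4—R8 (17); add R8.
Step 8: frontier [R3—R6 18] → take R3—R6 (18); add R6.
MST edges: R4—R5, R2—R4, R2—R9, R3—R5, R5—R7, R1—R7, R4—R8, R3—R6; total weight 7+8+2+8+8+3+17+18 = 71.

71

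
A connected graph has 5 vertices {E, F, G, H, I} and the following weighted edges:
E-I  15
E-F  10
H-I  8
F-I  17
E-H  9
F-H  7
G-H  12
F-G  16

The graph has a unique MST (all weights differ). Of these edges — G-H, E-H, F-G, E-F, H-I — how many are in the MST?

Kruskal: consider edges lightest-first.
F-H (7): add. Components now {E} {F,H} {G} {I}
H-I (8): add. Components now {E} {F,H,I} {G}
E-H (9): add. Components now {E,F,H,I} {G}
E-F (10): skip — E and F already connected.
G-H (12): add. Components now {E,F,G,H,I}
MST edge set: {F-H, H-I, E-H, G-H}.
Of the listed edges, {G-H, E-H, H-I} are in the MST → 3.

3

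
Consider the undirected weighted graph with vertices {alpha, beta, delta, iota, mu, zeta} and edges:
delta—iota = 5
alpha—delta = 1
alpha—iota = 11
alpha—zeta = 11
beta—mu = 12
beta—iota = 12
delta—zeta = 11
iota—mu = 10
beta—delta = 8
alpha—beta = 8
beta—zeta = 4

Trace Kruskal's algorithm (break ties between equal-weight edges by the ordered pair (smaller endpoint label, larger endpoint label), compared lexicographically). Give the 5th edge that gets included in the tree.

iota-mu

Kruskal's algorithm — process edges by increasing weight (ties by edge label):
alpha—delta (1): add — endpoints in different components.
beta—zeta (4): add — endpoints in different components.
delta—iota (5): add — endpoints in different components.
alpha—beta (8): add — endpoints in different components.
beta—delta (8): skip — beta and delta already connected.
iota—mu (10): add — endpoints in different components.
The 5th edge added is iota—mu.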